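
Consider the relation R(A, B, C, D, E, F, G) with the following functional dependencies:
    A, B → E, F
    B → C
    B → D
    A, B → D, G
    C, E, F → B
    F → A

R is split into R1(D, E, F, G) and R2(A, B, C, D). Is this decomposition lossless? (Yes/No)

Common attributes: {D}; their closure is {D}.
Neither R1 nor R2 is contained in that closure, so the decomposition is lossy.

No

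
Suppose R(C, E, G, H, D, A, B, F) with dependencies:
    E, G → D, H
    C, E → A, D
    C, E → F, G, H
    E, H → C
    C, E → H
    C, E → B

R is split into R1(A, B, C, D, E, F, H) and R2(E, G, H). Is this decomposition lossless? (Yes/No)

Yes

Common attributes: {E, H}; their closure is {A, B, C, D, E, F, G, H}.
R1 is contained in that closure, so R1 ∩ R2 → R1 holds and the join is lossless.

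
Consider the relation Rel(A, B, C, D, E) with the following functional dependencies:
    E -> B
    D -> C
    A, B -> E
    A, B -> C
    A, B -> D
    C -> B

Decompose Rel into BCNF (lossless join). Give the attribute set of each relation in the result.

Candidate keys of the original relation: {A, B}, {A, C}, {A, D}, {A, E}.
{A, B, C, D, E}: {E} determines {B, E} here but is not a superkey — split on E -> B, giving {B, E} and {A, C, D, E}.
{B, E} has no BCNF violation.
{A, C, D, E}: {D} determines {C, D} here but is not a superkey — split on D -> C, giving {C, D} and {A, D, E}.
{C, D} has no BCNF violation.
{A, D, E} has no BCNF violation.

{A, D, E}; {B, E}; {C, D}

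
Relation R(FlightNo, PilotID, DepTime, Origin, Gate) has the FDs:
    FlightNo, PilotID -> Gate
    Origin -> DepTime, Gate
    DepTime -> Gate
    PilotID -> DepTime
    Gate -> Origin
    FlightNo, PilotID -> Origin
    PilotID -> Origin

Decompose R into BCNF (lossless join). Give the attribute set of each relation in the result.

Candidate key of the original relation: {FlightNo, PilotID}.
Within {DepTime, FlightNo, Gate, Origin, PilotID}: {Origin}⁺ ∩ {DepTime, FlightNo, Gate, Origin, PilotID} = {DepTime, Gate, Origin}, not the whole set, so Origin -> DepTime, Gate violates BCNF; decompose into {DepTime, Gate, Origin} and {FlightNo, Origin, PilotID}.
{DepTime, Gate, Origin} is in BCNF.
Within {FlightNo, Origin, PilotID}: {PilotID}⁺ ∩ {FlightNo, Origin, PilotID} = {Origin, PilotID}, not the whole set, so PilotID -> Origin violates BCNF; decompose into {Origin, PilotID} and {FlightNo, PilotID}.
{Origin, PilotID} is in BCNF.
{FlightNo, PilotID} is in BCNF.

{DepTime, Gate, Origin}; {FlightNo, PilotID}; {Origin, PilotID}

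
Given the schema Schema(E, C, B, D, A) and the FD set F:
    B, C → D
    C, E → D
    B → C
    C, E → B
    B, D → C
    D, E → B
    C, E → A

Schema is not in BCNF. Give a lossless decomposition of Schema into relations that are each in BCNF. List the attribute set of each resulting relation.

{A, B, E}; {B, C, D}

Candidate keys of the original relation: {B, E}, {C, E}, {D, E}.
{A, B, C, D, E}: {B, C} determines {B, C, D} here but is not a superkey — split on B, C → D, giving {B, C, D} and {A, B, C, E}.
{B, C, D} has no BCNF violation.
{A, B, C, E}: {B} determines {B, C} here but is not a superkey — split on B → C, giving {B, C} and {A, B, E}.
{B, C} has no BCNF violation.
{A, B, E} has no BCNF violation.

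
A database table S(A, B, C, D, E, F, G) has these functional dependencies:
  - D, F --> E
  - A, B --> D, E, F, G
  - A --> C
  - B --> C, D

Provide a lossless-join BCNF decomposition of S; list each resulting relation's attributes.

Candidate key of the original relation: {A, B}.
{A, B, C, D, E, F, G}: {D, F} determines {D, E, F} here but is not a superkey — split on D, F --> E, giving {D, E, F} and {A, B, C, D, F, G}.
{D, E, F} has no BCNF violation.
{A, B, C, D, F, G}: {A} determines {A, C} here but is not a superkey — split on A --> C, giving {A, C} and {A, B, D, F, G}.
{A, C} has no BCNF violation.
{A, B, D, F, G}: {B} determines {B, D} here but is not a superkey — split on B --> D, giving {B, D} and {A, B, F, G}.
{B, D} has no BCNF violation.
{A, B, F, G} has no BCNF violation.

{A, B, F, G}; {A, C}; {B, D}; {D, E, F}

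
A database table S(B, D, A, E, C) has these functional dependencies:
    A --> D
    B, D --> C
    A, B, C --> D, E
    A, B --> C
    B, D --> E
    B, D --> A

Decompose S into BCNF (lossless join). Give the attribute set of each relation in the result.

{A, B, C, E}; {A, D}

Candidate keys of the original relation: {A, B}, {B, D}.
{A, B, C, D, E}: {A} determines {A, D} here but is not a superkey — split on A --> D, giving {A, D} and {A, B, C, E}.
{A, D}: every determinant is a superkey — BCNF.
{A, B, C, E}: every determinant is a superkey — BCNF.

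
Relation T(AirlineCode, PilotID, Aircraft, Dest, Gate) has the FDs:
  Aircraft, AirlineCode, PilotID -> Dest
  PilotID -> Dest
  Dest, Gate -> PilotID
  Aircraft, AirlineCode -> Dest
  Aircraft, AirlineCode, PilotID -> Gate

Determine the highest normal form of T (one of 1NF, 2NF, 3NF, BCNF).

Candidate keys: {Aircraft, AirlineCode, Gate}, {Aircraft, AirlineCode, PilotID}. Prime attributes: {Aircraft, AirlineCode, Gate, PilotID}.
PilotID -> Dest breaks BCNF: {PilotID}⁺ = {Dest, PilotID}, so {PilotID} is not a superkey.
Because {Dest} is non-prime and the left side of PilotID -> Dest is not a superkey, the relation is not in 3NF.
{Aircraft, AirlineCode} is a proper subset of the key {Aircraft, AirlineCode, Gate}, and {Aircraft, AirlineCode}⁺ contains the non-prime attribute {Dest} — a partial dependency, so 2NF is violated.

1NF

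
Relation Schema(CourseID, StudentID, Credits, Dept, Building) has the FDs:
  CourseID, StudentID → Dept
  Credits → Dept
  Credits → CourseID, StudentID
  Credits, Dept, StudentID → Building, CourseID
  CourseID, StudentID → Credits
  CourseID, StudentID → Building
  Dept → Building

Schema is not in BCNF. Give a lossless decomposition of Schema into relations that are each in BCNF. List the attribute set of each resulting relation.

Candidate keys of the original relation: {CourseID, StudentID}, {Credits}.
{Building, CourseID, Credits, Dept, StudentID}: {Dept} determines {Building, Dept} here but is not a superkey — split on Dept → Building, giving {Building, Dept} and {CourseID, Credits, Dept, StudentID}.
{Building, Dept} has no BCNF violation.
{CourseID, Credits, Dept, StudentID} has no BCNF violation.

{Building, Dept}; {CourseID, Credits, Dept, StudentID}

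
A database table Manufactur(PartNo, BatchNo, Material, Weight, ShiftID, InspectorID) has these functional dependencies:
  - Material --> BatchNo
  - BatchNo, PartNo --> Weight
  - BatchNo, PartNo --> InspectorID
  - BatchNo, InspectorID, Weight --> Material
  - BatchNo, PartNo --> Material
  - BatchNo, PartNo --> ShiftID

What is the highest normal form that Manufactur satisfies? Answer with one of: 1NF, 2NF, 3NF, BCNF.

3NF

Candidate keys: {BatchNo, PartNo}, {Material, PartNo}. Prime attributes: {BatchNo, Material, PartNo}.
Material --> BatchNo breaks BCNF: {Material}⁺ = {BatchNo, Material}, so {Material} is not a superkey.
Its right-hand attributes {BatchNo} are all prime, as are those of every other non-superkey FD — the relation is in 3NF.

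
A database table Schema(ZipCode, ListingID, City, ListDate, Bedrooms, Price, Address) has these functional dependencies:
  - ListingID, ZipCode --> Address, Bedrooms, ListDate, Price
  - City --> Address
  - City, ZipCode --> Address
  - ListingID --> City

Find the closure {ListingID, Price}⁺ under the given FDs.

{Address, City, ListingID, Price}

Start with {ListingID, Price}.
ListingID --> City applies; add {City} → now {City, ListingID, Price}.
City --> Address applies; add {Address} → now {Address, City, ListingID, Price}.
No further FD applies.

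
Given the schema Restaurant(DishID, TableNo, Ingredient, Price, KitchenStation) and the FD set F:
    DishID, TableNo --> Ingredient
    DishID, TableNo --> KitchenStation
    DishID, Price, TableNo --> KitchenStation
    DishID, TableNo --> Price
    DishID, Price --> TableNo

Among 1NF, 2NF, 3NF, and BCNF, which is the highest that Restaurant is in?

BCNF

Candidate keys: {DishID, Price}, {DishID, TableNo}. Prime attributes: {DishID, Price, TableNo}.
Each dependency's left side is a superkey — BCNF holds.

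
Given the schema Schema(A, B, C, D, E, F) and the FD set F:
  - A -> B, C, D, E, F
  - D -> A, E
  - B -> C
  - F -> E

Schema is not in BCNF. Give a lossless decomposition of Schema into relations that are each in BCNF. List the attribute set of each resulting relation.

{A, B, D, F}; {B, C}; {E, F}

Candidate keys of the original relation: {A}, {D}.
In {A, B, C, D, E, F}, {B} is not a superkey ({B}⁺ restricted to this set is {B, C}), so split on B -> C into {B, C} and {A, B, D, E, F}.
{B, C}: every determinant is a superkey — BCNF.
In {A, B, D, E, F}, {F} is not a superkey ({F}⁺ restricted to this set is {E, F}), so split on F -> E into {E, F} and {A, B, D, F}.
{E, F}: every determinant is a superkey — BCNF.
{A, B, D, F}: every determinant is a superkey — BCNF.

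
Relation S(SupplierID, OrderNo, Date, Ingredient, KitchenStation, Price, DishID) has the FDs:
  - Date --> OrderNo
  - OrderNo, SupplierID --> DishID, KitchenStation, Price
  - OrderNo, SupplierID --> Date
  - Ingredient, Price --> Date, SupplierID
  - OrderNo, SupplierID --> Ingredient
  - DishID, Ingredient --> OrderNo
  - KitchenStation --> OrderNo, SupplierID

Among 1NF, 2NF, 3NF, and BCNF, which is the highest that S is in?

3NF

Candidate keys: {Date, SupplierID}, {DishID, Ingredient, SupplierID}, {Ingredient, Price}, {KitchenStation}, {OrderNo, SupplierID}. Prime attributes: {Date, DishID, Ingredient, KitchenStation, OrderNo, Price, SupplierID}.
Date --> OrderNo breaks BCNF: {Date}⁺ = {Date, OrderNo}, so {Date} is not a superkey.
Its right-hand attributes {OrderNo} are all prime, as are those of every other non-superkey FD — the relation is in 3NF.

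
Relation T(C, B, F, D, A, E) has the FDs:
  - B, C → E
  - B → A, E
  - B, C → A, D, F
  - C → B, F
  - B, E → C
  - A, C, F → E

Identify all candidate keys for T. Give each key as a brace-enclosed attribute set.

{B}, {C}

{B} is a candidate key since {B}⁺ = {A, B, C, D, E, F} covers every attribute.
{C} is a candidate key since {C}⁺ = {A, B, C, D, E, F} covers every attribute.
Any other superkey properly contains one of these, so there are no further candidate keys.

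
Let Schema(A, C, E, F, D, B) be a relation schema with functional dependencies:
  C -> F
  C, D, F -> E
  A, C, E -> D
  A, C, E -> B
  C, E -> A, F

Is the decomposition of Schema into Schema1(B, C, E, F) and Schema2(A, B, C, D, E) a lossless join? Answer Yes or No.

Yes

The shared attributes are {B, C, E} and {B, C, E}⁺ = {A, B, C, D, E, F}.
Since Schema1 ⊆ {A, B, C, D, E, F}, the intersection is a superkey of Schema1; the decomposition is lossless.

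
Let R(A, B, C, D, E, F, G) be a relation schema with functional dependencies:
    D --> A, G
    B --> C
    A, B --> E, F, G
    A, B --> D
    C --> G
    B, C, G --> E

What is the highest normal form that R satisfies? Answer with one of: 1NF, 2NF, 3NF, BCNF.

1NF

Candidate keys: {A, B}, {B, D}. Prime attributes: {A, B, D}.
For D --> A, G we have {D}⁺ = {A, D, G}; {D} is not a superkey, so BCNF fails.
D --> A, G determines the non-prime attribute {G} from a non-superkey — 3NF is violated.
The proper key subset {B} of {A, B} determines non-prime {C, E, G}, so the relation is not even in 2NF.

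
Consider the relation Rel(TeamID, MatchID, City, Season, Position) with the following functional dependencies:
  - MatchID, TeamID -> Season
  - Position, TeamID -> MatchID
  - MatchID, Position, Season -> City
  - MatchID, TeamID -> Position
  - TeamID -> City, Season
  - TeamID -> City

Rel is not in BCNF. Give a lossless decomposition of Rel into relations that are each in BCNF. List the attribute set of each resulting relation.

Candidate keys of the original relation: {MatchID, TeamID}, {Position, TeamID}.
{City, MatchID, Position, Season, TeamID}: {MatchID, Position, Season} determines {City, MatchID, Position, Season} here but is not a superkey — split on MatchID, Position, Season -> City, giving {City, MatchID, Position, Season} and {MatchID, Position, Season, TeamID}.
{City, MatchID, Position, Season} is in BCNF.
{MatchID, Position, Season, TeamID}: {TeamID} determines {Season, TeamID} here but is not a superkey — split on TeamID -> Season, giving {Season, TeamID} and {MatchID, Position, TeamID}.
{Season, TeamID} is in BCNF.
{MatchID, Position, TeamID} is in BCNF.

{City, MatchID, Position, Season}; {MatchID, Position, TeamID}; {Season, TeamID}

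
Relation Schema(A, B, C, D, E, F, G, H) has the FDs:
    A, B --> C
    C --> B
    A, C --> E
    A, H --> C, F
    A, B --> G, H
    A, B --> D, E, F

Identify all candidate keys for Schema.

{A} never appears on the right of any FD, so every key must include it.
{A, B}⁺ = {A, B, C, D, E, F, G, H} — all of the relation — so {A, B} is a candidate key.
{A, C}⁺ = {A, B, C, D, E, F, G, H} — all of the relation — so {A, C} is a candidate key.
{A, H}⁺ = {A, B, C, D, E, F, G, H} — all of the relation — so {A, H} is a candidate key.
Any other superkey properly contains one of these, so there are no further candidate keys.

{A, B}, {A, C}, {A, H}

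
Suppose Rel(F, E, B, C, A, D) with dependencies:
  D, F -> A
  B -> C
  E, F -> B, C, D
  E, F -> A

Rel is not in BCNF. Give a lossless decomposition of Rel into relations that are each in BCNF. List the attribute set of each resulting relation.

{A, D, F}; {B, C}; {B, D, E, F}

Candidate key of the original relation: {E, F}.
{A, B, C, D, E, F}: {D, F} determines {A, D, F} here but is not a superkey — split on D, F -> A, giving {A, D, F} and {B, C, D, E, F}.
{A, D, F}: every determinant is a superkey — BCNF.
{B, C, D, E, F}: {B} determines {B, C} here but is not a superkey — split on B -> C, giving {B, C} and {B, D, E, F}.
{B, C}: every determinant is a superkey — BCNF.
{B, D, E, F}: every determinant is a superkey — BCNF.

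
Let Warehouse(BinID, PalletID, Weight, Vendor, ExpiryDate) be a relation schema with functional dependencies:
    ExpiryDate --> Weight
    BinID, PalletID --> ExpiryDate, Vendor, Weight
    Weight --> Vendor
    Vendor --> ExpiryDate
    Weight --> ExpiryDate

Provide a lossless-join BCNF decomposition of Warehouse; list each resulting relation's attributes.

Candidate key of the original relation: {BinID, PalletID}.
Within {BinID, ExpiryDate, PalletID, Vendor, Weight}: {ExpiryDate}⁺ ∩ {BinID, ExpiryDate, PalletID, Vendor, Weight} = {ExpiryDate, Vendor, Weight}, not the whole set, so ExpiryDate --> Vendor, Weight violates BCNF; decompose into {ExpiryDate, Vendor, Weight} and {BinID, ExpiryDate, PalletID}.
{ExpiryDate, Vendor, Weight}: every determinant is a superkey — BCNF.
{BinID, ExpiryDate, PalletID}: every determinant is a superkey — BCNF.

{BinID, ExpiryDate, PalletID}; {ExpiryDate, Vendor, Weight}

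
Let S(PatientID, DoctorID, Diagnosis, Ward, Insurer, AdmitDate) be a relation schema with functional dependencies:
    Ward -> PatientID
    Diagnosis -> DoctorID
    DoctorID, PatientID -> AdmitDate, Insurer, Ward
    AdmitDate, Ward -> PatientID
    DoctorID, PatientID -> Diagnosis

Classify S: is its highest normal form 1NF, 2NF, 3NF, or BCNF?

Candidate keys: {Diagnosis, PatientID}, {Diagnosis, Ward}, {DoctorID, PatientID}, {DoctorID, Ward}. Prime attributes: {Diagnosis, DoctorID, PatientID, Ward}.
Ward -> PatientID: {Ward}⁺ = {PatientID, Ward}, which is not all of the attributes, so the left side is not a superkey — BCNF is violated.
But every attribute on its right side ({PatientID}) is prime, and the same holds for every other non-superkey FD, so 3NF still holds.

3NF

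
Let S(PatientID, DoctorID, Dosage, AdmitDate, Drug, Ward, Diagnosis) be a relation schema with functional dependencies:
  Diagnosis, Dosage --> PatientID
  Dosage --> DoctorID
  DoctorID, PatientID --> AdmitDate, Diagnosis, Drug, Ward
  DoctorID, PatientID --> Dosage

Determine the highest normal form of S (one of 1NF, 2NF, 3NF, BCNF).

Candidate keys: {Diagnosis, Dosage}, {DoctorID, PatientID}, {Dosage, PatientID}. Prime attributes: {Diagnosis, DoctorID, Dosage, PatientID}.
Dosage --> DoctorID breaks BCNF: {Dosage}⁺ = {DoctorID, Dosage}, so {Dosage} is not a superkey.
But every attribute on its right side ({DoctorID}) is prime, and the same holds for every other non-superkey FD, so 3NF still holds.

3NF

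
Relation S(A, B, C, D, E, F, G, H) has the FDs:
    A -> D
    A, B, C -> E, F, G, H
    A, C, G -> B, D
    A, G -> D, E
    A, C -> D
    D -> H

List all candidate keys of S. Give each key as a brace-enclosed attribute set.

No FD produces {A, C}, so they must be in every candidate key.
Closure of {A, B, C} is {A, B, C, D, E, F, G, H}, the whole schema; {A, B, C} is a candidate key.
Closure of {A, C, G} is {A, B, C, D, E, F, G, H}, the whole schema; {A, C, G} is a candidate key.
Any other superkey properly contains one of these, so there are no further candidate keys.

{A, B, C}, {A, C, G}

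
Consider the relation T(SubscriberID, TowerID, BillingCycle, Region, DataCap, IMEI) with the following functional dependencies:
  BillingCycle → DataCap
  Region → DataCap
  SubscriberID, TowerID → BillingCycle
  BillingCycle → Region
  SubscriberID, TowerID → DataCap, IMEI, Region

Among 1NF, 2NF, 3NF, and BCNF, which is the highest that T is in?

Candidate key: {SubscriberID, TowerID}. Prime attributes: {SubscriberID, TowerID}.
BillingCycle → DataCap breaks BCNF: {BillingCycle}⁺ = {BillingCycle, DataCap, Region}, so {BillingCycle} is not a superkey.
Because {DataCap} is non-prime and the left side of BillingCycle → DataCap is not a superkey, the relation is not in 3NF.
No proper subset of a key has a non-prime attribute in its closure, so there is no partial dependency; 2NF holds.

2NF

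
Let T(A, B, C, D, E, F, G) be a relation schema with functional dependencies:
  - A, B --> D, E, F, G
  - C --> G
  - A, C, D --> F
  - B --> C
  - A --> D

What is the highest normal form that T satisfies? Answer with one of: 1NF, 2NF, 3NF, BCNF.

1NF

Candidate key: {A, B}. Prime attributes: {A, B}.
For C --> G we have {C}⁺ = {C, G}; {C} is not a superkey, so BCNF fails.
Because {G} is non-prime and the left side of C --> G is not a superkey, the relation is not in 3NF.
The proper key subset {A} of {A, B} determines non-prime {D}, so the relation is not even in 2NF.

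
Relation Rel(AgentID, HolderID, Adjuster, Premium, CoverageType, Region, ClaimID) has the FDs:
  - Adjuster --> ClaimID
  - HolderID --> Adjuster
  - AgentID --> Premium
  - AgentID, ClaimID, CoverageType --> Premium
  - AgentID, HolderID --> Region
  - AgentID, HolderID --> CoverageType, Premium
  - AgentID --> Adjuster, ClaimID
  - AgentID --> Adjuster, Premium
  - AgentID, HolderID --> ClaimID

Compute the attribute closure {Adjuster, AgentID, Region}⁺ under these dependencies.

{Adjuster, AgentID, ClaimID, Premium, Region}

Start with {Adjuster, AgentID, Region}.
Adjuster --> ClaimID applies; add {ClaimID} → now {Adjuster, AgentID, ClaimID, Region}.
AgentID --> Premium applies; add {Premium} → now {Adjuster, AgentID, ClaimID, Premium, Region}.
No further FD applies.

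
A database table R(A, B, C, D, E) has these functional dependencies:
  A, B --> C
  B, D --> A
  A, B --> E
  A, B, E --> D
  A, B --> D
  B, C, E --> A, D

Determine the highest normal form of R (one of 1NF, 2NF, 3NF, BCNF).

BCNF

Candidate keys: {A, B}, {B, C, E}, {B, D}. Prime attributes: {A, B, C, D, E}.
Every FD has a superkey on the left, so the relation is in BCNF.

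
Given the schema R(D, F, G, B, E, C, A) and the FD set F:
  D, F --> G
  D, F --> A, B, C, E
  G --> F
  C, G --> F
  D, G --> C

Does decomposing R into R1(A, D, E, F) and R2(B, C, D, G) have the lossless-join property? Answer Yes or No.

No

The shared attributes are {D} and {D}⁺ = {D}.
Neither R1 nor R2 is contained in that closure, so the decomposition is lossy.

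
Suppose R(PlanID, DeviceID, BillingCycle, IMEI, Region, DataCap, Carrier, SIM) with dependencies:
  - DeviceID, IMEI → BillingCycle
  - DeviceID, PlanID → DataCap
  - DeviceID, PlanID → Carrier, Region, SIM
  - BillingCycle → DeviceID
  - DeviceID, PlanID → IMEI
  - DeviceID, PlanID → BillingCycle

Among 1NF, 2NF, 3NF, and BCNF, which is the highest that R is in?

3NF

Candidate keys: {BillingCycle, PlanID}, {DeviceID, PlanID}. Prime attributes: {BillingCycle, DeviceID, PlanID}.
DeviceID, IMEI → BillingCycle breaks BCNF: {DeviceID, IMEI}⁺ = {BillingCycle, DeviceID, IMEI}, so {DeviceID, IMEI} is not a superkey.
Since {BillingCycle} ⊆ prime attributes and every other non-superkey FD also has a prime right side, the schema is in 3NF.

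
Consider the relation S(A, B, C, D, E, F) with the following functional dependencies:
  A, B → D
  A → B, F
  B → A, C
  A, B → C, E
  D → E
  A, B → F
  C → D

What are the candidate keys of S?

{A}⁺ = {A, B, C, D, E, F} — all of the relation — so {A} is a candidate key.
{B}⁺ = {A, B, C, D, E, F} — all of the relation — so {B} is a candidate key.
These are minimal and exhaustive — every other superkey contains one of them.

{A}, {B}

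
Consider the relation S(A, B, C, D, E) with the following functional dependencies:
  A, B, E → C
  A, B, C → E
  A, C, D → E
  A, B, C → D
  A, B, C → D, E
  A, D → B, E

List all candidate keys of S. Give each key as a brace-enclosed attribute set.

No FD produces {A}, so it must be in every candidate key.
Closure of {A, D} is {A, B, C, D, E}, the whole schema; {A, D} is a candidate key.
Closure of {A, B, C} is {A, B, C, D, E}, the whole schema; {A, B, C} is a candidate key.
Closure of {A, B, E} is {A, B, C, D, E}, the whole schema; {A, B, E} is a candidate key.
Any other superkey properly contains one of these, so there are no further candidate keys.

{A, B, C}, {A, B, E}, {A, D}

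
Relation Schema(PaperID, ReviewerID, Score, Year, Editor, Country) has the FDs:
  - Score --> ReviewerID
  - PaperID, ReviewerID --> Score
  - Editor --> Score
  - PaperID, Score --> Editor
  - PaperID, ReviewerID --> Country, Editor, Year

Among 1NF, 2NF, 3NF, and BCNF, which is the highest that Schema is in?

Candidate keys: {Editor, PaperID}, {PaperID, ReviewerID}, {PaperID, Score}. Prime attributes: {Editor, PaperID, ReviewerID, Score}.
Score --> ReviewerID breaks BCNF: {Score}⁺ = {ReviewerID, Score}, so {Score} is not a superkey.
Since {ReviewerID} ⊆ prime attributes and every other non-superkey FD also has a prime right side, the schema is in 3NF.

3NF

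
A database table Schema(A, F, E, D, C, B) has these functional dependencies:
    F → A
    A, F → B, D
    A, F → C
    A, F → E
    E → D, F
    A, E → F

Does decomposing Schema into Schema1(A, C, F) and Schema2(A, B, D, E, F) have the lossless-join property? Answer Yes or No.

Yes

Schema1 ∩ Schema2 = {A, F}; its closure under F is {A, B, C, D, E, F}.
Since Schema1 ⊆ {A, B, C, D, E, F}, the intersection is a superkey of Schema1; the decomposition is lossless.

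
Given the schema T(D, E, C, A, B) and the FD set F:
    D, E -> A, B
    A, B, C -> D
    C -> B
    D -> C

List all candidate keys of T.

No FD produces {E}, so it must be in every candidate key.
{D, E} is a candidate key since {D, E}⁺ = {A, B, C, D, E} covers every attribute.
{A, C, E} is a candidate key since {A, C, E}⁺ = {A, B, C, D, E} covers every attribute.
These are minimal and exhaustive — every other superkey contains one of them.

{A, C, E}, {D, E}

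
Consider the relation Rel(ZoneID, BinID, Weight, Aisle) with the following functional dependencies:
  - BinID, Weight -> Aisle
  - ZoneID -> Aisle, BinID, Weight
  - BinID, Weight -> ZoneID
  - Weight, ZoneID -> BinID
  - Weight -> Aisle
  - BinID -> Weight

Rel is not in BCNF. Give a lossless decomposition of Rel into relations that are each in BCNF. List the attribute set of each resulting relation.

{Aisle, Weight}; {BinID, Weight, ZoneID}

Candidate keys of the original relation: {BinID}, {ZoneID}.
{Aisle, BinID, Weight, ZoneID}: {Weight} determines {Aisle, Weight} here but is not a superkey — split on Weight -> Aisle, giving {Aisle, Weight} and {BinID, Weight, ZoneID}.
{Aisle, Weight}: every determinant is a superkey — BCNF.
{BinID, Weight, ZoneID}: every determinant is a superkey — BCNF.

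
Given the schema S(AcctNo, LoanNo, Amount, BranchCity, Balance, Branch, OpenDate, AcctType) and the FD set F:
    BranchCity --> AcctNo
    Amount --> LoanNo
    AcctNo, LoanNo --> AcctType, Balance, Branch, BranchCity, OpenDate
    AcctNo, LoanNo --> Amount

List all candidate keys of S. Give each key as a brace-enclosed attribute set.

{AcctNo, Amount}⁺ = {AcctNo, AcctType, Amount, Balance, Branch, BranchCity, LoanNo, OpenDate}, which is every attribute, so {AcctNo, Amount} is a candidate key.
{AcctNo, LoanNo}⁺ = {AcctNo, AcctType, Amount, Balance, Branch, BranchCity, LoanNo, OpenDate}, which is every attribute, so {AcctNo, LoanNo} is a candidate key.
{Amount, BranchCity}⁺ = {AcctNo, AcctType, Amount, Balance, Branch, BranchCity, LoanNo, OpenDate}, which is every attribute, so {Amount, BranchCity} is a candidate key.
{BranchCity, LoanNo}⁺ = {AcctNo, AcctType, Amount, Balance, Branch, BranchCity, LoanNo, OpenDate}, which is every attribute, so {BranchCity, LoanNo} is a candidate key.
Any other superkey properly contains one of these, so there are no further candidate keys.

{AcctNo, Amount}, {AcctNo, LoanNo}, {Amount, BranchCity}, {BranchCity, LoanNo}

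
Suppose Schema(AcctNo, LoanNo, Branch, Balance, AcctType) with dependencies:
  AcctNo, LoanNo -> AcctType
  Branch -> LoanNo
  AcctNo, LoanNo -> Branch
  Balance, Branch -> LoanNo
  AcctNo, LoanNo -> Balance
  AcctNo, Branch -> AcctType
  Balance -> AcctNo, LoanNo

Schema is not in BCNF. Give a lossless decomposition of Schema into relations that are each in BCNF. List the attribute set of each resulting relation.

Candidate keys of the original relation: {AcctNo, Branch}, {AcctNo, LoanNo}, {Balance}.
Within {AcctNo, AcctType, Balance, Branch, LoanNo}: {Branch}⁺ ∩ {AcctNo, AcctType, Balance, Branch, LoanNo} = {Branch, LoanNo}, not the whole set, so Branch -> LoanNo violates BCNF; decompose into {Branch, LoanNo} and {AcctNo, AcctType, Balance, Branch}.
{Branch, LoanNo}: every determinant is a superkey — BCNF.
{AcctNo, AcctType, Balance, Branch}: every determinant is a superkey — BCNF.

{AcctNo, AcctType, Balance, Branch}; {Branch, LoanNo}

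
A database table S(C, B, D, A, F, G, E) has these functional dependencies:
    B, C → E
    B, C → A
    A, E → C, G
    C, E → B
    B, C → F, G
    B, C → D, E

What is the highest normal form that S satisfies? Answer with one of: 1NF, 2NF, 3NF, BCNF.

BCNF

Candidate keys: {A, E}, {B, C}, {C, E}. Prime attributes: {A, B, C, E}.
Each dependency's left side is a superkey — BCNF holds.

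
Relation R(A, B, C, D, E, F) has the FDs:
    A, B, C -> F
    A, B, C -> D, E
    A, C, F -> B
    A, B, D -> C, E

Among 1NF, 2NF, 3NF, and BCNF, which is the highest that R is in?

Candidate keys: {A, B, C}, {A, B, D}, {A, C, F}. Prime attributes: {A, B, C, D, F}.
Each dependency's left side is a superkey — BCNF holds.

BCNF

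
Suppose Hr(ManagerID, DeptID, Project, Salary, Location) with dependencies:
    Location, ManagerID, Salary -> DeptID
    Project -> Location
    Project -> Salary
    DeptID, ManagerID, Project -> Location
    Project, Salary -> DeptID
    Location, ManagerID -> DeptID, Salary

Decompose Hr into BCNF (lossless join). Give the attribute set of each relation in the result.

{DeptID, Location, ManagerID, Salary}; {Location, Project, Salary}; {ManagerID, Project}

Candidate key of the original relation: {ManagerID, Project}.
{DeptID, Location, ManagerID, Project, Salary}: {Location, ManagerID, Salary} determines {DeptID, Location, ManagerID, Salary} here but is not a superkey — split on Location, ManagerID, Salary -> DeptID, giving {DeptID, Location, ManagerID, Salary} and {Location, ManagerID, Project, Salary}.
{DeptID, Location, ManagerID, Salary} is in BCNF.
{Location, ManagerID, Project, Salary}: {Project} determines {Location, Project, Salary} here but is not a superkey — split on Project -> Location, Salary, giving {Location, Project, Salary} and {ManagerID, Project}.
{Location, Project, Salary} is in BCNF.
{ManagerID, Project} is in BCNF.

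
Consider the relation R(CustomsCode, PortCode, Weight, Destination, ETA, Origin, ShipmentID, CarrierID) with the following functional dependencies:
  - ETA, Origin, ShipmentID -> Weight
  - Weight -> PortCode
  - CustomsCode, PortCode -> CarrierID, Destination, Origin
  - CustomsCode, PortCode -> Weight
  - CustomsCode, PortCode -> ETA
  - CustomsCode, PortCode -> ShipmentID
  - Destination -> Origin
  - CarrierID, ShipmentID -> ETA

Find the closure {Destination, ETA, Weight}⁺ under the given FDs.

Start with {Destination, ETA, Weight}.
Weight -> PortCode applies; add {PortCode} → now {Destination, ETA, PortCode, Weight}.
Destination -> Origin applies; add {Origin} → now {Destination, ETA, Origin, PortCode, Weight}.
No further FD applies.

{Destination, ETA, Origin, PortCode, Weight}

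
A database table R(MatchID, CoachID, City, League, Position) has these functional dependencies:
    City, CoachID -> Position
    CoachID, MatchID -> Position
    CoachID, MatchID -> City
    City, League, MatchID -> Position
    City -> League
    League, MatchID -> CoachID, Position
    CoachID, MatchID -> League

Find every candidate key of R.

{City, MatchID}, {CoachID, MatchID}, {League, MatchID}

{MatchID} never appears on the right of any FD, so every key must include it.
Closure of {City, MatchID} is {City, CoachID, League, MatchID, Position}, the whole schema; {City, MatchID} is a candidate key.
Closure of {CoachID, MatchID} is {City, CoachID, League, MatchID, Position}, the whole schema; {CoachID, MatchID} is a candidate key.
Closure of {League, MatchID} is {City, CoachID, League, MatchID, Position}, the whole schema; {League, MatchID} is a candidate key.
Any other superkey properly contains one of these, so there are no further candidate keys.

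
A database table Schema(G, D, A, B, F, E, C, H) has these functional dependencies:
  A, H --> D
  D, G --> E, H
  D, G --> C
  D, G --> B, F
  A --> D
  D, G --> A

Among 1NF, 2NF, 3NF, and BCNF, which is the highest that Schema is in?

Candidate keys: {A, G}, {D, G}. Prime attributes: {A, D, G}.
A, H --> D: {A, H}⁺ = {A, D, H}, which is not all of the attributes, so the left side is not a superkey — BCNF is violated.
Its right-hand attributes {D} are all prime, as are those of every other non-superkey FD — the relation is in 3NF.

3NF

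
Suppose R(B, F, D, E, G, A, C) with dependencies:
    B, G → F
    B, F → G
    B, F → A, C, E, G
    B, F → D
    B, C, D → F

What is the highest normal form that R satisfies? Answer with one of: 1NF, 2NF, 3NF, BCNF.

BCNF

Candidate keys: {B, C, D}, {B, F}, {B, G}. Prime attributes: {B, C, D, F, G}.
Each dependency's left side is a superkey — BCNF holds.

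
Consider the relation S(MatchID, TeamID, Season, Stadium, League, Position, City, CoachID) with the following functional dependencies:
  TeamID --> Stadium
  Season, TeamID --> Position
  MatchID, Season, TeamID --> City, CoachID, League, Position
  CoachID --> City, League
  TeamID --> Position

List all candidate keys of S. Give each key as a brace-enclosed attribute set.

{MatchID, Season, TeamID}

No FD produces {MatchID, Season, TeamID}, so they must be in every candidate key.
{MatchID, Season, TeamID}⁺ = {City, CoachID, League, MatchID, Position, Season, Stadium, TeamID}, which is every attribute, so {MatchID, Season, TeamID} is a candidate key.
No smaller or unrelated set reaches every attribute, so there are no other keys.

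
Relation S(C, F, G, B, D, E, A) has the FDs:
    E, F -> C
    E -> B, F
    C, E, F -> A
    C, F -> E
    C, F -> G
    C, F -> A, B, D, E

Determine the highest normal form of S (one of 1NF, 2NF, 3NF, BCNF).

Candidate keys: {C, F}, {E}. Prime attributes: {C, E, F}.
The left-hand side of every FD is a superkey, so BCNF is satisfied.

BCNF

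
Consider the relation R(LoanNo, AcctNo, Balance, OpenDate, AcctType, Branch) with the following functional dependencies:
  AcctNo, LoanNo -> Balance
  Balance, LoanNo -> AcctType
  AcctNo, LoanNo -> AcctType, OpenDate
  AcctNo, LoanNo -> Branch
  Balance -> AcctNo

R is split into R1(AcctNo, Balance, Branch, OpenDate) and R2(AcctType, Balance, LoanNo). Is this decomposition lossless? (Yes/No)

The shared attributes are {Balance} and {Balance}⁺ = {AcctNo, Balance}.
The closure covers neither R1 nor R2 entirely; the join is not lossless.

No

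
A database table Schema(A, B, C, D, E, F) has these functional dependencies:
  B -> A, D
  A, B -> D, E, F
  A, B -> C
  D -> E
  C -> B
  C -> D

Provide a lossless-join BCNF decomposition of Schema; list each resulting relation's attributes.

Candidate keys of the original relation: {B}, {C}.
In {A, B, C, D, E, F}, {D} is not a superkey ({D}⁺ restricted to this set is {D, E}), so split on D -> E into {D, E} and {A, B, C, D, F}.
{D, E}: every determinant is a superkey — BCNF.
{A, B, C, D, F}: every determinant is a superkey — BCNF.

{A, B, C, D, F}; {D, E}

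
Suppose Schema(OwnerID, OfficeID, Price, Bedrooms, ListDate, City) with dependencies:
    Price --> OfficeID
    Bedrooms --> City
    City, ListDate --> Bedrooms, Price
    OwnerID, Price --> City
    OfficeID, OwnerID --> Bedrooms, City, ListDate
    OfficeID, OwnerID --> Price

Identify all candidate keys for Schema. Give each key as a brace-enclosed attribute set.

No FD produces {OwnerID}, so it must be in every candidate key.
{OfficeID, OwnerID}⁺ = {Bedrooms, City, ListDate, OfficeID, OwnerID, Price} — all of the relation — so {OfficeID, OwnerID} is a candidate key.
{OwnerID, Price}⁺ = {Bedrooms, City, ListDate, OfficeID, OwnerID, Price} — all of the relation — so {OwnerID, Price} is a candidate key.
{Bedrooms, ListDate, OwnerID}⁺ = {Bedrooms, City, ListDate, OfficeID, OwnerID, Price} — all of the relation — so {Bedrooms, ListDate, OwnerID} is a candidate key.
{City, ListDate, OwnerID}⁺ = {Bedrooms, City, ListDate, OfficeID, OwnerID, Price} — all of the relation — so {City, ListDate, OwnerID} is a candidate key.
No proper subset of any of these is a key, and no other minimal superkey exists.

{Bedrooms, ListDate, OwnerID}, {City, ListDate, OwnerID}, {OfficeID, OwnerID}, {OwnerID, Price}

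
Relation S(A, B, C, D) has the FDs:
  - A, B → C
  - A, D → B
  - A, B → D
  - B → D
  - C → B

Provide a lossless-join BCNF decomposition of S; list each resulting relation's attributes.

Candidate keys of the original relation: {A, B}, {A, C}, {A, D}.
{A, B, C, D}: {B} determines {B, D} here but is not a superkey — split on B → D, giving {B, D} and {A, B, C}.
{B, D} has no BCNF violation.
{A, B, C}: {C} determines {B, C} here but is not a superkey — split on C → B, giving {B, C} and {A, C}.
{B, C} has no BCNF violation.
{A, C} has no BCNF violation.

{A, C}; {B, C}; {B, D}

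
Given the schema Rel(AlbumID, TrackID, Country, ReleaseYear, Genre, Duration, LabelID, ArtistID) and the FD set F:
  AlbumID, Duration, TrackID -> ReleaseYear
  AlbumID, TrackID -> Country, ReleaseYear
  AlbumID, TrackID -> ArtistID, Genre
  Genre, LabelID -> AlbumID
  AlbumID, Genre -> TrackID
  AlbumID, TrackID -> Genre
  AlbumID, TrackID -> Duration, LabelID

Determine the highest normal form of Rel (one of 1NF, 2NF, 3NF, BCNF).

BCNF

Candidate keys: {AlbumID, Genre}, {AlbumID, TrackID}, {Genre, LabelID}. Prime attributes: {AlbumID, Genre, LabelID, TrackID}.
The left-hand side of every FD is a superkey, so BCNF is satisfied.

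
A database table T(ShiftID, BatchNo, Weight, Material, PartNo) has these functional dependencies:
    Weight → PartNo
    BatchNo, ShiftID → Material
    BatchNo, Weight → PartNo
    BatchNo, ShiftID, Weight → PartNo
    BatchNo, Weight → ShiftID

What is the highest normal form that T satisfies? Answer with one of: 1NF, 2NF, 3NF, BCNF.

Candidate key: {BatchNo, Weight}. Prime attributes: {BatchNo, Weight}.
Weight → PartNo: {Weight}⁺ = {PartNo, Weight}, which is not all of the attributes, so the left side is not a superkey — BCNF is violated.
Weight → PartNo has non-prime {PartNo} on the right and a non-superkey on the left, so 3NF fails.
{Weight} is a proper subset of the key {BatchNo, Weight}, and {Weight}⁺ contains the non-prime attribute {PartNo} — a partial dependency, so 2NF is violated.

1NF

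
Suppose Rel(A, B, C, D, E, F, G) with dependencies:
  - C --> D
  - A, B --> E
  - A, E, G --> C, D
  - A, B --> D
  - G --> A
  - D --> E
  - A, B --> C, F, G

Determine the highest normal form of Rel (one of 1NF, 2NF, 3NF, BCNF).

Candidate keys: {A, B}, {B, G}. Prime attributes: {A, B, G}.
C --> D: {C}⁺ = {C, D, E}, which is not all of the attributes, so the left side is not a superkey — BCNF is violated.
Because {D} is non-prime and the left side of C --> D is not a superkey, the relation is not in 3NF.
Checking every proper subset of each key, none determines a non-prime attribute — 2NF is satisfied.

2NF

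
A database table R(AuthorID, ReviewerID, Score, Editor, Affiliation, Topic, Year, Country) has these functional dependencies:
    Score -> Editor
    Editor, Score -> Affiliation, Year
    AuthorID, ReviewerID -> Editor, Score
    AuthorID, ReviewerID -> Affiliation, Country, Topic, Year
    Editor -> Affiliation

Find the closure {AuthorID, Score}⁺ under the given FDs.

Start with {AuthorID, Score}.
Score -> Editor applies; add {Editor} → now {AuthorID, Editor, Score}.
Editor, Score -> Affiliation, Year applies; add {Affiliation, Year} → now {Affiliation, AuthorID, Editor, Score, Year}.
No further FD applies.

{Affiliation, AuthorID, Editor, Score, Year}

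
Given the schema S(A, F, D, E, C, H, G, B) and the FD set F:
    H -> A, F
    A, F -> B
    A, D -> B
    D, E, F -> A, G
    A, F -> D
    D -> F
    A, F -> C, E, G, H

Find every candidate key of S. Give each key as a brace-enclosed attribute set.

{A, D}, {A, F}, {D, E}, {H}

Closure of {H} is {A, B, C, D, E, F, G, H}, the whole schema; {H} is a candidate key.
Closure of {A, D} is {A, B, C, D, E, F, G, H}, the whole schema; {A, D} is a candidate key.
Closure of {A, F} is {A, B, C, D, E, F, G, H}, the whole schema; {A, F} is a candidate key.
Closure of {D, E} is {A, B, C, D, E, F, G, H}, the whole schema; {D, E} is a candidate key.
Any other superkey properly contains one of these, so there are no further candidate keys.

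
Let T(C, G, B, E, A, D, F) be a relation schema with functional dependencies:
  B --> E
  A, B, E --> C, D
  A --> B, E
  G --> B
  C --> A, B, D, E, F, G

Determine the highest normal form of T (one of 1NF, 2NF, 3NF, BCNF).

2NF

Candidate keys: {A}, {C}. Prime attributes: {A, C}.
B --> E: {B}⁺ = {B, E}, which is not all of the attributes, so the left side is not a superkey — BCNF is violated.
Because {E} is non-prime and the left side of B --> E is not a superkey, the relation is not in 3NF.
With only single-attribute keys there can be no partial dependency, so 2NF holds.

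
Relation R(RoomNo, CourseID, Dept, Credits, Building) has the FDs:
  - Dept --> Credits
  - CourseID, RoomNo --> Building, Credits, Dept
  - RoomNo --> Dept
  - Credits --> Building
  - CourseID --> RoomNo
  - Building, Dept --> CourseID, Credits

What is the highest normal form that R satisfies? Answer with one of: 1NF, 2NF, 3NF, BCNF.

Candidate keys: {CourseID}, {Dept}, {RoomNo}. Prime attributes: {CourseID, Dept, RoomNo}.
Credits --> Building: {Credits}⁺ = {Building, Credits}, which is not all of the attributes, so the left side is not a superkey — BCNF is violated.
Because {Building} is non-prime and the left side of Credits --> Building is not a superkey, the relation is not in 3NF.
Every candidate key is a single attribute, so no partial dependency is possible; 2NF holds.

2NF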